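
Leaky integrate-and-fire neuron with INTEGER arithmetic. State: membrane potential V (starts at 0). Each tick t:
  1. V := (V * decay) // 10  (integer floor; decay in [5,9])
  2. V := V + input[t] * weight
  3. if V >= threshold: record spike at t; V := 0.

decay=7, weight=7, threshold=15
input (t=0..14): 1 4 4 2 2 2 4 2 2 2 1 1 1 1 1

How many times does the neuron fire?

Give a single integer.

Answer: 7

Derivation:
t=0: input=1 -> V=7
t=1: input=4 -> V=0 FIRE
t=2: input=4 -> V=0 FIRE
t=3: input=2 -> V=14
t=4: input=2 -> V=0 FIRE
t=5: input=2 -> V=14
t=6: input=4 -> V=0 FIRE
t=7: input=2 -> V=14
t=8: input=2 -> V=0 FIRE
t=9: input=2 -> V=14
t=10: input=1 -> V=0 FIRE
t=11: input=1 -> V=7
t=12: input=1 -> V=11
t=13: input=1 -> V=14
t=14: input=1 -> V=0 FIRE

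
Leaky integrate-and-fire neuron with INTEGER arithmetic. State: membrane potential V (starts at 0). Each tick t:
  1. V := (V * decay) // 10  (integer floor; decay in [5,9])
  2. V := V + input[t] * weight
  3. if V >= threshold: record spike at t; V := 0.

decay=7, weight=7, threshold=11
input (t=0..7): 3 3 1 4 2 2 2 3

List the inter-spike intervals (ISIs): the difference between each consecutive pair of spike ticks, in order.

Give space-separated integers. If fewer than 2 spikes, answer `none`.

Answer: 1 2 1 1 1 1

Derivation:
t=0: input=3 -> V=0 FIRE
t=1: input=3 -> V=0 FIRE
t=2: input=1 -> V=7
t=3: input=4 -> V=0 FIRE
t=4: input=2 -> V=0 FIRE
t=5: input=2 -> V=0 FIRE
t=6: input=2 -> V=0 FIRE
t=7: input=3 -> V=0 FIRE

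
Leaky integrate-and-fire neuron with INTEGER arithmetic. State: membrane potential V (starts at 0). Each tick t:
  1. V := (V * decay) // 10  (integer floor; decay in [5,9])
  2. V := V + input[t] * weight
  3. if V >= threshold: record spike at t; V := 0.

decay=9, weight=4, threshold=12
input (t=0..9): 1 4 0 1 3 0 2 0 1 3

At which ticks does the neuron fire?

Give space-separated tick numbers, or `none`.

t=0: input=1 -> V=4
t=1: input=4 -> V=0 FIRE
t=2: input=0 -> V=0
t=3: input=1 -> V=4
t=4: input=3 -> V=0 FIRE
t=5: input=0 -> V=0
t=6: input=2 -> V=8
t=7: input=0 -> V=7
t=8: input=1 -> V=10
t=9: input=3 -> V=0 FIRE

Answer: 1 4 9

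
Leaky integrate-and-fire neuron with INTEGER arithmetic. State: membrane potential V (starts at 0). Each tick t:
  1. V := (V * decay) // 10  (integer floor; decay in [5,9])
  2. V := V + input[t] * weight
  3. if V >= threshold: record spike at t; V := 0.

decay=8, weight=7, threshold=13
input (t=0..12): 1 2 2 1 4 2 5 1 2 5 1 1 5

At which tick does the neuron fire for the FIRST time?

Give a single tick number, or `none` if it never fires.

t=0: input=1 -> V=7
t=1: input=2 -> V=0 FIRE
t=2: input=2 -> V=0 FIRE
t=3: input=1 -> V=7
t=4: input=4 -> V=0 FIRE
t=5: input=2 -> V=0 FIRE
t=6: input=5 -> V=0 FIRE
t=7: input=1 -> V=7
t=8: input=2 -> V=0 FIRE
t=9: input=5 -> V=0 FIRE
t=10: input=1 -> V=7
t=11: input=1 -> V=12
t=12: input=5 -> V=0 FIRE

Answer: 1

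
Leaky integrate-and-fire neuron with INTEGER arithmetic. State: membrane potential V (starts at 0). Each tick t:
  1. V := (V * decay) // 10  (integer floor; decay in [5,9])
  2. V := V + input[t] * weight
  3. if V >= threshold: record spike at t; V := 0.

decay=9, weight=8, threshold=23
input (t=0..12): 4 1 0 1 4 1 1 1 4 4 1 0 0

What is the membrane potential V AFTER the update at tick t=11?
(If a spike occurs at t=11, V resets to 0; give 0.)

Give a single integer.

t=0: input=4 -> V=0 FIRE
t=1: input=1 -> V=8
t=2: input=0 -> V=7
t=3: input=1 -> V=14
t=4: input=4 -> V=0 FIRE
t=5: input=1 -> V=8
t=6: input=1 -> V=15
t=7: input=1 -> V=21
t=8: input=4 -> V=0 FIRE
t=9: input=4 -> V=0 FIRE
t=10: input=1 -> V=8
t=11: input=0 -> V=7
t=12: input=0 -> V=6

Answer: 7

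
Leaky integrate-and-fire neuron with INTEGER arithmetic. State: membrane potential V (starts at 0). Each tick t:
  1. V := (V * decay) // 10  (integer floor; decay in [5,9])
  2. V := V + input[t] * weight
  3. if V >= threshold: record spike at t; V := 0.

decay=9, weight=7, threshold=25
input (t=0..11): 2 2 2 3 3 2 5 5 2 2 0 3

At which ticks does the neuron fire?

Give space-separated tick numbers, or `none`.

Answer: 1 3 5 6 7 9

Derivation:
t=0: input=2 -> V=14
t=1: input=2 -> V=0 FIRE
t=2: input=2 -> V=14
t=3: input=3 -> V=0 FIRE
t=4: input=3 -> V=21
t=5: input=2 -> V=0 FIRE
t=6: input=5 -> V=0 FIRE
t=7: input=5 -> V=0 FIRE
t=8: input=2 -> V=14
t=9: input=2 -> V=0 FIRE
t=10: input=0 -> V=0
t=11: input=3 -> V=21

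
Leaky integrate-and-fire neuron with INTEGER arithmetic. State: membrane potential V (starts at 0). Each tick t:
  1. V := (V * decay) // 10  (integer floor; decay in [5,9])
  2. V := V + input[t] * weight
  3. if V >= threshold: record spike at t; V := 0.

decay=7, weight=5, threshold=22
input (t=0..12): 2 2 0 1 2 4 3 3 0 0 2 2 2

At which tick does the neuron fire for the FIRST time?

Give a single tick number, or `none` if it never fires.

Answer: 5

Derivation:
t=0: input=2 -> V=10
t=1: input=2 -> V=17
t=2: input=0 -> V=11
t=3: input=1 -> V=12
t=4: input=2 -> V=18
t=5: input=4 -> V=0 FIRE
t=6: input=3 -> V=15
t=7: input=3 -> V=0 FIRE
t=8: input=0 -> V=0
t=9: input=0 -> V=0
t=10: input=2 -> V=10
t=11: input=2 -> V=17
t=12: input=2 -> V=21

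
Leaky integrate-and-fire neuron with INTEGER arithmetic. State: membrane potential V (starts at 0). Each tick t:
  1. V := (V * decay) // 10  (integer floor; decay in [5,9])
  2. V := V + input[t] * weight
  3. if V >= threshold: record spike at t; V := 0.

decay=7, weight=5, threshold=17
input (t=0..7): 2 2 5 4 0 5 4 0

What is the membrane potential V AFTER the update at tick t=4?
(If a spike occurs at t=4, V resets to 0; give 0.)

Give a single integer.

Answer: 0

Derivation:
t=0: input=2 -> V=10
t=1: input=2 -> V=0 FIRE
t=2: input=5 -> V=0 FIRE
t=3: input=4 -> V=0 FIRE
t=4: input=0 -> V=0
t=5: input=5 -> V=0 FIRE
t=6: input=4 -> V=0 FIRE
t=7: input=0 -> V=0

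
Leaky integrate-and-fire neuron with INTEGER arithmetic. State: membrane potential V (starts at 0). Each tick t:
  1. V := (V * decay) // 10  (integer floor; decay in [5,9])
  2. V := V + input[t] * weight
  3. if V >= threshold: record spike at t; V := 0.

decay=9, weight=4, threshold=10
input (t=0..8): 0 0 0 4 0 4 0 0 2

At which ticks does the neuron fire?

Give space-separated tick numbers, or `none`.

t=0: input=0 -> V=0
t=1: input=0 -> V=0
t=2: input=0 -> V=0
t=3: input=4 -> V=0 FIRE
t=4: input=0 -> V=0
t=5: input=4 -> V=0 FIRE
t=6: input=0 -> V=0
t=7: input=0 -> V=0
t=8: input=2 -> V=8

Answer: 3 5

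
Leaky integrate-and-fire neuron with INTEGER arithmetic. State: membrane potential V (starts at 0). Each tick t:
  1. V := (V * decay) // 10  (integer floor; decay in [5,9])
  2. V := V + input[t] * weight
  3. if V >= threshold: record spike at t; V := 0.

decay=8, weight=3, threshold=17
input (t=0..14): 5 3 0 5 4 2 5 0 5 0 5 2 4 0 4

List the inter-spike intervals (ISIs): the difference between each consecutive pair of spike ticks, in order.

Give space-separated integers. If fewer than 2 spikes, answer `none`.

t=0: input=5 -> V=15
t=1: input=3 -> V=0 FIRE
t=2: input=0 -> V=0
t=3: input=5 -> V=15
t=4: input=4 -> V=0 FIRE
t=5: input=2 -> V=6
t=6: input=5 -> V=0 FIRE
t=7: input=0 -> V=0
t=8: input=5 -> V=15
t=9: input=0 -> V=12
t=10: input=5 -> V=0 FIRE
t=11: input=2 -> V=6
t=12: input=4 -> V=16
t=13: input=0 -> V=12
t=14: input=4 -> V=0 FIRE

Answer: 3 2 4 4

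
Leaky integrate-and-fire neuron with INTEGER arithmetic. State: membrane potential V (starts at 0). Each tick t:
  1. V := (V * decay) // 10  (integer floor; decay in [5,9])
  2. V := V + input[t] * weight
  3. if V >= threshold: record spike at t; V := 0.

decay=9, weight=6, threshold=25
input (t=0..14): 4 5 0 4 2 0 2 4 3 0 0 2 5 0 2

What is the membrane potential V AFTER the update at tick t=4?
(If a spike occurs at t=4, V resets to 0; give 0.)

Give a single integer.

Answer: 0

Derivation:
t=0: input=4 -> V=24
t=1: input=5 -> V=0 FIRE
t=2: input=0 -> V=0
t=3: input=4 -> V=24
t=4: input=2 -> V=0 FIRE
t=5: input=0 -> V=0
t=6: input=2 -> V=12
t=7: input=4 -> V=0 FIRE
t=8: input=3 -> V=18
t=9: input=0 -> V=16
t=10: input=0 -> V=14
t=11: input=2 -> V=24
t=12: input=5 -> V=0 FIRE
t=13: input=0 -> V=0
t=14: input=2 -> V=12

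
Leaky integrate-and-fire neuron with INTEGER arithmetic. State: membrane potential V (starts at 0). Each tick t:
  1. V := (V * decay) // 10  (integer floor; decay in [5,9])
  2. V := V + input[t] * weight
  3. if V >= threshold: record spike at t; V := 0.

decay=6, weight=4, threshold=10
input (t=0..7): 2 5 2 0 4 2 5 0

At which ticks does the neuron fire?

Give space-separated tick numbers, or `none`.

Answer: 1 4 6

Derivation:
t=0: input=2 -> V=8
t=1: input=5 -> V=0 FIRE
t=2: input=2 -> V=8
t=3: input=0 -> V=4
t=4: input=4 -> V=0 FIRE
t=5: input=2 -> V=8
t=6: input=5 -> V=0 FIRE
t=7: input=0 -> V=0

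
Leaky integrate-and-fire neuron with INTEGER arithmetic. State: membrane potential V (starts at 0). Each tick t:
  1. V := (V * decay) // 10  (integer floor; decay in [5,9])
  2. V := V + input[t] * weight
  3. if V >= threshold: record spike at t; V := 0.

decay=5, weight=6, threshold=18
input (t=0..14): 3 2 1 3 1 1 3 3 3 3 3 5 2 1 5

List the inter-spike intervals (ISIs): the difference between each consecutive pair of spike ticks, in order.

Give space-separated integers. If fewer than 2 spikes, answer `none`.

t=0: input=3 -> V=0 FIRE
t=1: input=2 -> V=12
t=2: input=1 -> V=12
t=3: input=3 -> V=0 FIRE
t=4: input=1 -> V=6
t=5: input=1 -> V=9
t=6: input=3 -> V=0 FIRE
t=7: input=3 -> V=0 FIRE
t=8: input=3 -> V=0 FIRE
t=9: input=3 -> V=0 FIRE
t=10: input=3 -> V=0 FIRE
t=11: input=5 -> V=0 FIRE
t=12: input=2 -> V=12
t=13: input=1 -> V=12
t=14: input=5 -> V=0 FIRE

Answer: 3 3 1 1 1 1 1 3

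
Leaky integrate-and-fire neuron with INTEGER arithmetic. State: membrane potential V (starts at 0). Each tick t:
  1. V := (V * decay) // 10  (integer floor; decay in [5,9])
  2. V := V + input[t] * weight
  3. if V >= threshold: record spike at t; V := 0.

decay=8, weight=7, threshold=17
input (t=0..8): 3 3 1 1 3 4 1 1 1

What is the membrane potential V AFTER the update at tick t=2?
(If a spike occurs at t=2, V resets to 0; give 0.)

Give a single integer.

t=0: input=3 -> V=0 FIRE
t=1: input=3 -> V=0 FIRE
t=2: input=1 -> V=7
t=3: input=1 -> V=12
t=4: input=3 -> V=0 FIRE
t=5: input=4 -> V=0 FIRE
t=6: input=1 -> V=7
t=7: input=1 -> V=12
t=8: input=1 -> V=16

Answer: 7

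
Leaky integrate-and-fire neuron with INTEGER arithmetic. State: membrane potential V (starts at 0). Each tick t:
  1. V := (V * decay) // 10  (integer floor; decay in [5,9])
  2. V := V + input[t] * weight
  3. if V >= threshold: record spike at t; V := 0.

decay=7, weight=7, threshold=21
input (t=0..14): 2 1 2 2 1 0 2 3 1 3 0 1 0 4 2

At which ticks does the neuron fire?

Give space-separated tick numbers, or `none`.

t=0: input=2 -> V=14
t=1: input=1 -> V=16
t=2: input=2 -> V=0 FIRE
t=3: input=2 -> V=14
t=4: input=1 -> V=16
t=5: input=0 -> V=11
t=6: input=2 -> V=0 FIRE
t=7: input=3 -> V=0 FIRE
t=8: input=1 -> V=7
t=9: input=3 -> V=0 FIRE
t=10: input=0 -> V=0
t=11: input=1 -> V=7
t=12: input=0 -> V=4
t=13: input=4 -> V=0 FIRE
t=14: input=2 -> V=14

Answer: 2 6 7 9 13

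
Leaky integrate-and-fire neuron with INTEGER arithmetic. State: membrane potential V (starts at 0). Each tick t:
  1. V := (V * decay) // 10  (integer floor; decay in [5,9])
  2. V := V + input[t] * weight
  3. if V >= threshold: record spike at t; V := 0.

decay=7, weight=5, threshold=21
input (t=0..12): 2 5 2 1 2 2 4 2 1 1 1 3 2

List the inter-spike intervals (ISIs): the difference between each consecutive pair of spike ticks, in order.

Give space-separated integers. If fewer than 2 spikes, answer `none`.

t=0: input=2 -> V=10
t=1: input=5 -> V=0 FIRE
t=2: input=2 -> V=10
t=3: input=1 -> V=12
t=4: input=2 -> V=18
t=5: input=2 -> V=0 FIRE
t=6: input=4 -> V=20
t=7: input=2 -> V=0 FIRE
t=8: input=1 -> V=5
t=9: input=1 -> V=8
t=10: input=1 -> V=10
t=11: input=3 -> V=0 FIRE
t=12: input=2 -> V=10

Answer: 4 2 4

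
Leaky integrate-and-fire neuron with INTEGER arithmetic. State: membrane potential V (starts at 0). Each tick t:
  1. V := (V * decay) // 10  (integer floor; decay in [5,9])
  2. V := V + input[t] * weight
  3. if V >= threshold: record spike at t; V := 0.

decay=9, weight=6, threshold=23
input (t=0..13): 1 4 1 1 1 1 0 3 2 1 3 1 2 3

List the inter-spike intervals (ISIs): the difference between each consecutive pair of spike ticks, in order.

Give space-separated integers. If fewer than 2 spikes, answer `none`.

Answer: 6 3 3

Derivation:
t=0: input=1 -> V=6
t=1: input=4 -> V=0 FIRE
t=2: input=1 -> V=6
t=3: input=1 -> V=11
t=4: input=1 -> V=15
t=5: input=1 -> V=19
t=6: input=0 -> V=17
t=7: input=3 -> V=0 FIRE
t=8: input=2 -> V=12
t=9: input=1 -> V=16
t=10: input=3 -> V=0 FIRE
t=11: input=1 -> V=6
t=12: input=2 -> V=17
t=13: input=3 -> V=0 FIRE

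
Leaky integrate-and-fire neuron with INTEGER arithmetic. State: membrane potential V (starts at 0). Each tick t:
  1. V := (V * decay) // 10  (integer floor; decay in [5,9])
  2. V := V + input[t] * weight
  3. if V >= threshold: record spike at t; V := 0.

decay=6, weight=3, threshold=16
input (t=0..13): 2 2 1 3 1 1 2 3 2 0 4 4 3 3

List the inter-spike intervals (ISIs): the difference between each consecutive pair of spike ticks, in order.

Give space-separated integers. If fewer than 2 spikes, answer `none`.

t=0: input=2 -> V=6
t=1: input=2 -> V=9
t=2: input=1 -> V=8
t=3: input=3 -> V=13
t=4: input=1 -> V=10
t=5: input=1 -> V=9
t=6: input=2 -> V=11
t=7: input=3 -> V=15
t=8: input=2 -> V=15
t=9: input=0 -> V=9
t=10: input=4 -> V=0 FIRE
t=11: input=4 -> V=12
t=12: input=3 -> V=0 FIRE
t=13: input=3 -> V=9

Answer: 2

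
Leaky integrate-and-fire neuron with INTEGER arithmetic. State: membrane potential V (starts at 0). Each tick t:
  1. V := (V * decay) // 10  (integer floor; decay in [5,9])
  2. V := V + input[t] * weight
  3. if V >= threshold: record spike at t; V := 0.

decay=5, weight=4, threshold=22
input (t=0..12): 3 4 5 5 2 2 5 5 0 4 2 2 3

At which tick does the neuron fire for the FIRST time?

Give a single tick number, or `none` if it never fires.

Answer: 1

Derivation:
t=0: input=3 -> V=12
t=1: input=4 -> V=0 FIRE
t=2: input=5 -> V=20
t=3: input=5 -> V=0 FIRE
t=4: input=2 -> V=8
t=5: input=2 -> V=12
t=6: input=5 -> V=0 FIRE
t=7: input=5 -> V=20
t=8: input=0 -> V=10
t=9: input=4 -> V=21
t=10: input=2 -> V=18
t=11: input=2 -> V=17
t=12: input=3 -> V=20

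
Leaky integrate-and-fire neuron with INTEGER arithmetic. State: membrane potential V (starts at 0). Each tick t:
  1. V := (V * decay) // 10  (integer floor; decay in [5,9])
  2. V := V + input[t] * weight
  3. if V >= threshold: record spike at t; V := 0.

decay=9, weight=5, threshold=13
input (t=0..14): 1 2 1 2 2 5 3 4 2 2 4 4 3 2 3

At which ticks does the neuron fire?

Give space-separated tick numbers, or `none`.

t=0: input=1 -> V=5
t=1: input=2 -> V=0 FIRE
t=2: input=1 -> V=5
t=3: input=2 -> V=0 FIRE
t=4: input=2 -> V=10
t=5: input=5 -> V=0 FIRE
t=6: input=3 -> V=0 FIRE
t=7: input=4 -> V=0 FIRE
t=8: input=2 -> V=10
t=9: input=2 -> V=0 FIRE
t=10: input=4 -> V=0 FIRE
t=11: input=4 -> V=0 FIRE
t=12: input=3 -> V=0 FIRE
t=13: input=2 -> V=10
t=14: input=3 -> V=0 FIRE

Answer: 1 3 5 6 7 9 10 11 12 14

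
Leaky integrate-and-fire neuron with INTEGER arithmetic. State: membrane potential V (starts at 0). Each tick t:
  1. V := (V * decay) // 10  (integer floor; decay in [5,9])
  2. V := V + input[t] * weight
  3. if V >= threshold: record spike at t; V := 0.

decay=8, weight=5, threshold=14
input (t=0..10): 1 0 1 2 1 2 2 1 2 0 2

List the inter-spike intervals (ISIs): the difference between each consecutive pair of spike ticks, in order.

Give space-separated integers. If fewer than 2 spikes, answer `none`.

t=0: input=1 -> V=5
t=1: input=0 -> V=4
t=2: input=1 -> V=8
t=3: input=2 -> V=0 FIRE
t=4: input=1 -> V=5
t=5: input=2 -> V=0 FIRE
t=6: input=2 -> V=10
t=7: input=1 -> V=13
t=8: input=2 -> V=0 FIRE
t=9: input=0 -> V=0
t=10: input=2 -> V=10

Answer: 2 3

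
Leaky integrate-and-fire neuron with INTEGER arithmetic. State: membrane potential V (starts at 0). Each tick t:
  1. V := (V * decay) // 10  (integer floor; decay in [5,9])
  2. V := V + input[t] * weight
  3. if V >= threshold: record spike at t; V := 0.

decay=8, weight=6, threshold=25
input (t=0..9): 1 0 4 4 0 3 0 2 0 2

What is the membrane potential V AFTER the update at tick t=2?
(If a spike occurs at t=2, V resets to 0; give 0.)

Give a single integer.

Answer: 0

Derivation:
t=0: input=1 -> V=6
t=1: input=0 -> V=4
t=2: input=4 -> V=0 FIRE
t=3: input=4 -> V=24
t=4: input=0 -> V=19
t=5: input=3 -> V=0 FIRE
t=6: input=0 -> V=0
t=7: input=2 -> V=12
t=8: input=0 -> V=9
t=9: input=2 -> V=19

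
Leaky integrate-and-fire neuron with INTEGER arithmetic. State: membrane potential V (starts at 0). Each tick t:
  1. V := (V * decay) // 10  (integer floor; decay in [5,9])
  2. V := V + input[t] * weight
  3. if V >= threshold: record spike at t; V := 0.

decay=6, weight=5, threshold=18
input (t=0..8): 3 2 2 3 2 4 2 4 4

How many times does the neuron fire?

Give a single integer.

Answer: 5

Derivation:
t=0: input=3 -> V=15
t=1: input=2 -> V=0 FIRE
t=2: input=2 -> V=10
t=3: input=3 -> V=0 FIRE
t=4: input=2 -> V=10
t=5: input=4 -> V=0 FIRE
t=6: input=2 -> V=10
t=7: input=4 -> V=0 FIRE
t=8: input=4 -> V=0 FIRE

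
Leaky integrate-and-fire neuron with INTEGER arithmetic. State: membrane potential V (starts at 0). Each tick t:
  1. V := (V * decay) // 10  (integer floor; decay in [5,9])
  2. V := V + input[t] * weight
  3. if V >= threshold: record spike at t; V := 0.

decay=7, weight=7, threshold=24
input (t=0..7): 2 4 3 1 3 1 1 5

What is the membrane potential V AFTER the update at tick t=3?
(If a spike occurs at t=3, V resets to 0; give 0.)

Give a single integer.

Answer: 21

Derivation:
t=0: input=2 -> V=14
t=1: input=4 -> V=0 FIRE
t=2: input=3 -> V=21
t=3: input=1 -> V=21
t=4: input=3 -> V=0 FIRE
t=5: input=1 -> V=7
t=6: input=1 -> V=11
t=7: input=5 -> V=0 FIRE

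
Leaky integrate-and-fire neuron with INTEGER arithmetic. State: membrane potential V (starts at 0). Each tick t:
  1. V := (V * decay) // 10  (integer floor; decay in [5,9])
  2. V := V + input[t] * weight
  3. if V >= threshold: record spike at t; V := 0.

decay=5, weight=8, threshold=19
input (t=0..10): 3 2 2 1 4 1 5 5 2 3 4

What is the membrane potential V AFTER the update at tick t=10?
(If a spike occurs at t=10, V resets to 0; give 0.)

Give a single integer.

t=0: input=3 -> V=0 FIRE
t=1: input=2 -> V=16
t=2: input=2 -> V=0 FIRE
t=3: input=1 -> V=8
t=4: input=4 -> V=0 FIRE
t=5: input=1 -> V=8
t=6: input=5 -> V=0 FIRE
t=7: input=5 -> V=0 FIRE
t=8: input=2 -> V=16
t=9: input=3 -> V=0 FIRE
t=10: input=4 -> V=0 FIRE

Answer: 0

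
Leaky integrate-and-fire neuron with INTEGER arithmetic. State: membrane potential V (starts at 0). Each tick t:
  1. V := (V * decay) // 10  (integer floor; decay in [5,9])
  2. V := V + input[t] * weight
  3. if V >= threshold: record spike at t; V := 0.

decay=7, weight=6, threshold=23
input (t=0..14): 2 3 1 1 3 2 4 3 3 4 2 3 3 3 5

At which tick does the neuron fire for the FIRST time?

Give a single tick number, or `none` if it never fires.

t=0: input=2 -> V=12
t=1: input=3 -> V=0 FIRE
t=2: input=1 -> V=6
t=3: input=1 -> V=10
t=4: input=3 -> V=0 FIRE
t=5: input=2 -> V=12
t=6: input=4 -> V=0 FIRE
t=7: input=3 -> V=18
t=8: input=3 -> V=0 FIRE
t=9: input=4 -> V=0 FIRE
t=10: input=2 -> V=12
t=11: input=3 -> V=0 FIRE
t=12: input=3 -> V=18
t=13: input=3 -> V=0 FIRE
t=14: input=5 -> V=0 FIRE

Answer: 1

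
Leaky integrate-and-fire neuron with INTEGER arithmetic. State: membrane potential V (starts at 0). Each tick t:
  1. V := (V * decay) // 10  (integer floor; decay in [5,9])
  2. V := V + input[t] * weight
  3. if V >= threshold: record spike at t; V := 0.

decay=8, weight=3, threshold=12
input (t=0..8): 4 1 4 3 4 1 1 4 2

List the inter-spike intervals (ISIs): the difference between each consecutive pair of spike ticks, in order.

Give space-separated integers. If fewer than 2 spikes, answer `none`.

t=0: input=4 -> V=0 FIRE
t=1: input=1 -> V=3
t=2: input=4 -> V=0 FIRE
t=3: input=3 -> V=9
t=4: input=4 -> V=0 FIRE
t=5: input=1 -> V=3
t=6: input=1 -> V=5
t=7: input=4 -> V=0 FIRE
t=8: input=2 -> V=6

Answer: 2 2 3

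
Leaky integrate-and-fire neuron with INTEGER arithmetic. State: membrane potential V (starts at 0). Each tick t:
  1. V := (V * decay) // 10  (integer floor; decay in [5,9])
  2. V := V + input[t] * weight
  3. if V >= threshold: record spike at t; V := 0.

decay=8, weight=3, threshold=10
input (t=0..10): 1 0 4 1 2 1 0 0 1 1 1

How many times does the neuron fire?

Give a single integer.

t=0: input=1 -> V=3
t=1: input=0 -> V=2
t=2: input=4 -> V=0 FIRE
t=3: input=1 -> V=3
t=4: input=2 -> V=8
t=5: input=1 -> V=9
t=6: input=0 -> V=7
t=7: input=0 -> V=5
t=8: input=1 -> V=7
t=9: input=1 -> V=8
t=10: input=1 -> V=9

Answer: 1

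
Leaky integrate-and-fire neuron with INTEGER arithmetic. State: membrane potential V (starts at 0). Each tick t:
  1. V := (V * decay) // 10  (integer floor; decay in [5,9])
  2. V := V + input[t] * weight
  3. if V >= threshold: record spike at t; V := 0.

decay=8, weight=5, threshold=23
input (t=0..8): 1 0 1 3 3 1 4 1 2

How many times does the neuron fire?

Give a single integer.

Answer: 2

Derivation:
t=0: input=1 -> V=5
t=1: input=0 -> V=4
t=2: input=1 -> V=8
t=3: input=3 -> V=21
t=4: input=3 -> V=0 FIRE
t=5: input=1 -> V=5
t=6: input=4 -> V=0 FIRE
t=7: input=1 -> V=5
t=8: input=2 -> V=14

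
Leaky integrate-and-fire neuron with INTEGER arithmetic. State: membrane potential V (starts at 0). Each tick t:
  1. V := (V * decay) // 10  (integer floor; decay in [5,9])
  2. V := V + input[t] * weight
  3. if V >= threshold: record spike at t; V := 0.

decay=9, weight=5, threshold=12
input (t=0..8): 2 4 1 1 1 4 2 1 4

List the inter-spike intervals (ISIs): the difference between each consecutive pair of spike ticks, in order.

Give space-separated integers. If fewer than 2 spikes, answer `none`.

Answer: 3 1 2 1

Derivation:
t=0: input=2 -> V=10
t=1: input=4 -> V=0 FIRE
t=2: input=1 -> V=5
t=3: input=1 -> V=9
t=4: input=1 -> V=0 FIRE
t=5: input=4 -> V=0 FIRE
t=6: input=2 -> V=10
t=7: input=1 -> V=0 FIRE
t=8: input=4 -> V=0 FIRE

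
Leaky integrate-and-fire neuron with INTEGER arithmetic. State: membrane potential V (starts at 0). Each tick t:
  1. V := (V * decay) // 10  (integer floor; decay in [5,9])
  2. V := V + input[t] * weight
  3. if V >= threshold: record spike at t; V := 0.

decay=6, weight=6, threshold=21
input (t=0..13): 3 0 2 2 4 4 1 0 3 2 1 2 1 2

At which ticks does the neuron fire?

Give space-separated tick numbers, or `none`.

Answer: 3 4 5 9 13

Derivation:
t=0: input=3 -> V=18
t=1: input=0 -> V=10
t=2: input=2 -> V=18
t=3: input=2 -> V=0 FIRE
t=4: input=4 -> V=0 FIRE
t=5: input=4 -> V=0 FIRE
t=6: input=1 -> V=6
t=7: input=0 -> V=3
t=8: input=3 -> V=19
t=9: input=2 -> V=0 FIRE
t=10: input=1 -> V=6
t=11: input=2 -> V=15
t=12: input=1 -> V=15
t=13: input=2 -> V=0 FIRE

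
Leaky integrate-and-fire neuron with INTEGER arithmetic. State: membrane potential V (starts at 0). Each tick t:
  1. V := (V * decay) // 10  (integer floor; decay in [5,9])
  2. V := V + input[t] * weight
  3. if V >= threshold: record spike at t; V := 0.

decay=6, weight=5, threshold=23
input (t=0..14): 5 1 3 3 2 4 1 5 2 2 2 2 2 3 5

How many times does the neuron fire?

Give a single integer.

t=0: input=5 -> V=0 FIRE
t=1: input=1 -> V=5
t=2: input=3 -> V=18
t=3: input=3 -> V=0 FIRE
t=4: input=2 -> V=10
t=5: input=4 -> V=0 FIRE
t=6: input=1 -> V=5
t=7: input=5 -> V=0 FIRE
t=8: input=2 -> V=10
t=9: input=2 -> V=16
t=10: input=2 -> V=19
t=11: input=2 -> V=21
t=12: input=2 -> V=22
t=13: input=3 -> V=0 FIRE
t=14: input=5 -> V=0 FIRE

Answer: 6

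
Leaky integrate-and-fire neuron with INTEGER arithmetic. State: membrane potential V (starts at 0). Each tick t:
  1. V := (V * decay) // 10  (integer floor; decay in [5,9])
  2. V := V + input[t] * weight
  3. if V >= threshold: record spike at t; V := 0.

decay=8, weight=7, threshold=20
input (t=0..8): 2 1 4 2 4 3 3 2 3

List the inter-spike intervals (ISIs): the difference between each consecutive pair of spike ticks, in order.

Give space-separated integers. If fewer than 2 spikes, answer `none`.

t=0: input=2 -> V=14
t=1: input=1 -> V=18
t=2: input=4 -> V=0 FIRE
t=3: input=2 -> V=14
t=4: input=4 -> V=0 FIRE
t=5: input=3 -> V=0 FIRE
t=6: input=3 -> V=0 FIRE
t=7: input=2 -> V=14
t=8: input=3 -> V=0 FIRE

Answer: 2 1 1 2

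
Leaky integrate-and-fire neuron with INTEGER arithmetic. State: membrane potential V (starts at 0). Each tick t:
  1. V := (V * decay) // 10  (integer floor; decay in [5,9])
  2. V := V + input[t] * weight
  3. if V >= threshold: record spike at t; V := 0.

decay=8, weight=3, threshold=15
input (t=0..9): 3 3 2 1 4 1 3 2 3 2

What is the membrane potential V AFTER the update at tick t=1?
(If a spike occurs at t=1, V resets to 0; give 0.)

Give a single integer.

t=0: input=3 -> V=9
t=1: input=3 -> V=0 FIRE
t=2: input=2 -> V=6
t=3: input=1 -> V=7
t=4: input=4 -> V=0 FIRE
t=5: input=1 -> V=3
t=6: input=3 -> V=11
t=7: input=2 -> V=14
t=8: input=3 -> V=0 FIRE
t=9: input=2 -> V=6

Answer: 0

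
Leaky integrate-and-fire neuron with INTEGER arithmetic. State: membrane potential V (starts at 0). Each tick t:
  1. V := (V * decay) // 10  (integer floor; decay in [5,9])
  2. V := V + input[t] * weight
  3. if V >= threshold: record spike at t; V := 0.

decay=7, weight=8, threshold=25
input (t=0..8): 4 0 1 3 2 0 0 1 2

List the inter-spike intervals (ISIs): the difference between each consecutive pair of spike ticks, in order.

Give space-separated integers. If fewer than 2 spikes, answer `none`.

t=0: input=4 -> V=0 FIRE
t=1: input=0 -> V=0
t=2: input=1 -> V=8
t=3: input=3 -> V=0 FIRE
t=4: input=2 -> V=16
t=5: input=0 -> V=11
t=6: input=0 -> V=7
t=7: input=1 -> V=12
t=8: input=2 -> V=24

Answer: 3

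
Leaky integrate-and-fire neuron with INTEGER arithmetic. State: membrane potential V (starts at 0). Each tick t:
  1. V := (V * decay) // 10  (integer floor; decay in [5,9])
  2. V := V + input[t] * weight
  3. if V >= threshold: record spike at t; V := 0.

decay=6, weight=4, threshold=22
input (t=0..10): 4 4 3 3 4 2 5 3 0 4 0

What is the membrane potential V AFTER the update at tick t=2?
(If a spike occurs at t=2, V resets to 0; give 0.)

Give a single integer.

t=0: input=4 -> V=16
t=1: input=4 -> V=0 FIRE
t=2: input=3 -> V=12
t=3: input=3 -> V=19
t=4: input=4 -> V=0 FIRE
t=5: input=2 -> V=8
t=6: input=5 -> V=0 FIRE
t=7: input=3 -> V=12
t=8: input=0 -> V=7
t=9: input=4 -> V=20
t=10: input=0 -> V=12

Answer: 12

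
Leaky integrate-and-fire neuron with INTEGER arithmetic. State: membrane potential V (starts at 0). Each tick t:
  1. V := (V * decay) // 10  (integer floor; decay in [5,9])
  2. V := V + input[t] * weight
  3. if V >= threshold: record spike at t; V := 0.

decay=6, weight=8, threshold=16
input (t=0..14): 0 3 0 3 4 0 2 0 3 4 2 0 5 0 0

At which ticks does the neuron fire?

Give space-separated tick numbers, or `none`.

t=0: input=0 -> V=0
t=1: input=3 -> V=0 FIRE
t=2: input=0 -> V=0
t=3: input=3 -> V=0 FIRE
t=4: input=4 -> V=0 FIRE
t=5: input=0 -> V=0
t=6: input=2 -> V=0 FIRE
t=7: input=0 -> V=0
t=8: input=3 -> V=0 FIRE
t=9: input=4 -> V=0 FIRE
t=10: input=2 -> V=0 FIRE
t=11: input=0 -> V=0
t=12: input=5 -> V=0 FIRE
t=13: input=0 -> V=0
t=14: input=0 -> V=0

Answer: 1 3 4 6 8 9 10 12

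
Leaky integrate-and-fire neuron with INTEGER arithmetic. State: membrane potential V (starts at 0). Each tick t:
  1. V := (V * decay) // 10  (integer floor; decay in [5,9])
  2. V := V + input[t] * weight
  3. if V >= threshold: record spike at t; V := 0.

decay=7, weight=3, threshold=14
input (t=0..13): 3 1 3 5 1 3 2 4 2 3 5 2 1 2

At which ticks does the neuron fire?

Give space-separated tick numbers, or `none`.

Answer: 2 3 7 10

Derivation:
t=0: input=3 -> V=9
t=1: input=1 -> V=9
t=2: input=3 -> V=0 FIRE
t=3: input=5 -> V=0 FIRE
t=4: input=1 -> V=3
t=5: input=3 -> V=11
t=6: input=2 -> V=13
t=7: input=4 -> V=0 FIRE
t=8: input=2 -> V=6
t=9: input=3 -> V=13
t=10: input=5 -> V=0 FIRE
t=11: input=2 -> V=6
t=12: input=1 -> V=7
t=13: input=2 -> V=10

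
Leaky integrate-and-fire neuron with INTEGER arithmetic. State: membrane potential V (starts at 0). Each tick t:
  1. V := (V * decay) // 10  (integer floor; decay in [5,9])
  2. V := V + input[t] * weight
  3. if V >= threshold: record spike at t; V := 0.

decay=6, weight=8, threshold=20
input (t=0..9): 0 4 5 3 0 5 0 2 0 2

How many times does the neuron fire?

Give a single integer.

t=0: input=0 -> V=0
t=1: input=4 -> V=0 FIRE
t=2: input=5 -> V=0 FIRE
t=3: input=3 -> V=0 FIRE
t=4: input=0 -> V=0
t=5: input=5 -> V=0 FIRE
t=6: input=0 -> V=0
t=7: input=2 -> V=16
t=8: input=0 -> V=9
t=9: input=2 -> V=0 FIRE

Answer: 5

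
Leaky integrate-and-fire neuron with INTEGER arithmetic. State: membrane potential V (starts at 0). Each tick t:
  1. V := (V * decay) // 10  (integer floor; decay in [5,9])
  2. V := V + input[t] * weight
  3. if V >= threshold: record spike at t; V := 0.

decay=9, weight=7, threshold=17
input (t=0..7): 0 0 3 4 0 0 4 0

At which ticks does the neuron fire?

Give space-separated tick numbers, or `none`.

Answer: 2 3 6

Derivation:
t=0: input=0 -> V=0
t=1: input=0 -> V=0
t=2: input=3 -> V=0 FIRE
t=3: input=4 -> V=0 FIRE
t=4: input=0 -> V=0
t=5: input=0 -> V=0
t=6: input=4 -> V=0 FIRE
t=7: input=0 -> V=0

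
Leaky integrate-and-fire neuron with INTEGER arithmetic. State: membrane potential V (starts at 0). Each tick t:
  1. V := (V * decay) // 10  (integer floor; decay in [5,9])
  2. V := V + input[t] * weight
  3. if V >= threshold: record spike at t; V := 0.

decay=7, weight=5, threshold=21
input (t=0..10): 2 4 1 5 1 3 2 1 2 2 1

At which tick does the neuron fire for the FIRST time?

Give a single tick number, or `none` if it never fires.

t=0: input=2 -> V=10
t=1: input=4 -> V=0 FIRE
t=2: input=1 -> V=5
t=3: input=5 -> V=0 FIRE
t=4: input=1 -> V=5
t=5: input=3 -> V=18
t=6: input=2 -> V=0 FIRE
t=7: input=1 -> V=5
t=8: input=2 -> V=13
t=9: input=2 -> V=19
t=10: input=1 -> V=18

Answer: 1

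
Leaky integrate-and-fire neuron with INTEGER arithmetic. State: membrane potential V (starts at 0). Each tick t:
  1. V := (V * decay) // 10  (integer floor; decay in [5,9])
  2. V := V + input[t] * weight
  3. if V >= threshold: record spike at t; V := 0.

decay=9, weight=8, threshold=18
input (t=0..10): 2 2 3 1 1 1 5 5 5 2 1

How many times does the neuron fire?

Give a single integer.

t=0: input=2 -> V=16
t=1: input=2 -> V=0 FIRE
t=2: input=3 -> V=0 FIRE
t=3: input=1 -> V=8
t=4: input=1 -> V=15
t=5: input=1 -> V=0 FIRE
t=6: input=5 -> V=0 FIRE
t=7: input=5 -> V=0 FIRE
t=8: input=5 -> V=0 FIRE
t=9: input=2 -> V=16
t=10: input=1 -> V=0 FIRE

Answer: 7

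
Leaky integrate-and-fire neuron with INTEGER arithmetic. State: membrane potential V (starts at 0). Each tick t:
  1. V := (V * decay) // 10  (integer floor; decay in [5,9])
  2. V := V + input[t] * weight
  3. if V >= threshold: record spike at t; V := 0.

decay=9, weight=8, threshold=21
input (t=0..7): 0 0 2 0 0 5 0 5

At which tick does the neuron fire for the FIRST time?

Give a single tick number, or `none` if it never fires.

t=0: input=0 -> V=0
t=1: input=0 -> V=0
t=2: input=2 -> V=16
t=3: input=0 -> V=14
t=4: input=0 -> V=12
t=5: input=5 -> V=0 FIRE
t=6: input=0 -> V=0
t=7: input=5 -> V=0 FIRE

Answer: 5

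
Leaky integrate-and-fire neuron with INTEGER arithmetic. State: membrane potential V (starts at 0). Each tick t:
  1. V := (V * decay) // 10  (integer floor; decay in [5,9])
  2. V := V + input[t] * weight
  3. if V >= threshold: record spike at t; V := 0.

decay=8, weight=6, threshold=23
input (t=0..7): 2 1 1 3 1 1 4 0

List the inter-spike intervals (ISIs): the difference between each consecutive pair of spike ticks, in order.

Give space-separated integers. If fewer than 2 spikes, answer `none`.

t=0: input=2 -> V=12
t=1: input=1 -> V=15
t=2: input=1 -> V=18
t=3: input=3 -> V=0 FIRE
t=4: input=1 -> V=6
t=5: input=1 -> V=10
t=6: input=4 -> V=0 FIRE
t=7: input=0 -> V=0

Answer: 3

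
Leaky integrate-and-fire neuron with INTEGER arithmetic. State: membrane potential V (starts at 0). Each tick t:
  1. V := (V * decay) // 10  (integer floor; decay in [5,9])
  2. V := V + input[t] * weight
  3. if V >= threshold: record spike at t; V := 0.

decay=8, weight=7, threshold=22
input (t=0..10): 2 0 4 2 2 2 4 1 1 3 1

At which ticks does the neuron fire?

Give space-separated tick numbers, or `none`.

Answer: 2 4 6 9

Derivation:
t=0: input=2 -> V=14
t=1: input=0 -> V=11
t=2: input=4 -> V=0 FIRE
t=3: input=2 -> V=14
t=4: input=2 -> V=0 FIRE
t=5: input=2 -> V=14
t=6: input=4 -> V=0 FIRE
t=7: input=1 -> V=7
t=8: input=1 -> V=12
t=9: input=3 -> V=0 FIRE
t=10: input=1 -> V=7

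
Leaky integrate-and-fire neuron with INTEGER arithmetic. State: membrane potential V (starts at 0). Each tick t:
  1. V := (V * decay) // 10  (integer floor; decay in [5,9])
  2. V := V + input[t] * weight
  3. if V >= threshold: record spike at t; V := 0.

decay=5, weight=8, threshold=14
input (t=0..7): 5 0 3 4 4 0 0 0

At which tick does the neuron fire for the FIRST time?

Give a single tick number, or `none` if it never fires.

Answer: 0

Derivation:
t=0: input=5 -> V=0 FIRE
t=1: input=0 -> V=0
t=2: input=3 -> V=0 FIRE
t=3: input=4 -> V=0 FIRE
t=4: input=4 -> V=0 FIRE
t=5: input=0 -> V=0
t=6: input=0 -> V=0
t=7: input=0 -> V=0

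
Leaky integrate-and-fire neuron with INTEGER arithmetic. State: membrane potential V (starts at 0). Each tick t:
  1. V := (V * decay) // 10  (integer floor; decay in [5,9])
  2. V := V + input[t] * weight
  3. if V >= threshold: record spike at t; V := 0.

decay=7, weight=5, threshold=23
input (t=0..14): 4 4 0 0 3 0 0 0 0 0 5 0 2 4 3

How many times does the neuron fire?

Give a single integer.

Answer: 3

Derivation:
t=0: input=4 -> V=20
t=1: input=4 -> V=0 FIRE
t=2: input=0 -> V=0
t=3: input=0 -> V=0
t=4: input=3 -> V=15
t=5: input=0 -> V=10
t=6: input=0 -> V=7
t=7: input=0 -> V=4
t=8: input=0 -> V=2
t=9: input=0 -> V=1
t=10: input=5 -> V=0 FIRE
t=11: input=0 -> V=0
t=12: input=2 -> V=10
t=13: input=4 -> V=0 FIRE
t=14: input=3 -> V=15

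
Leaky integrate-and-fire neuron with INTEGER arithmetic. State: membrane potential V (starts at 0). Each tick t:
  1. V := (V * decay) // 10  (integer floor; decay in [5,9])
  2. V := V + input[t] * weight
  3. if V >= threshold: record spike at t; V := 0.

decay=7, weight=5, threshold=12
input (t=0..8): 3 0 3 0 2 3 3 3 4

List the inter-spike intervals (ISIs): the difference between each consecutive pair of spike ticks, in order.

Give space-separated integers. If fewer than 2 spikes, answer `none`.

Answer: 2 3 1 1 1

Derivation:
t=0: input=3 -> V=0 FIRE
t=1: input=0 -> V=0
t=2: input=3 -> V=0 FIRE
t=3: input=0 -> V=0
t=4: input=2 -> V=10
t=5: input=3 -> V=0 FIRE
t=6: input=3 -> V=0 FIRE
t=7: input=3 -> V=0 FIRE
t=8: input=4 -> V=0 FIRE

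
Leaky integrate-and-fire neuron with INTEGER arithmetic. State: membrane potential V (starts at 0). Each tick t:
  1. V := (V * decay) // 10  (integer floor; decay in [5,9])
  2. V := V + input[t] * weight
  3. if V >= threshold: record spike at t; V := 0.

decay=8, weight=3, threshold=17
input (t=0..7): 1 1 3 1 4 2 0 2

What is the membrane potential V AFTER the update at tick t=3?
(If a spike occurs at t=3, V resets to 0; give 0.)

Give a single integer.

t=0: input=1 -> V=3
t=1: input=1 -> V=5
t=2: input=3 -> V=13
t=3: input=1 -> V=13
t=4: input=4 -> V=0 FIRE
t=5: input=2 -> V=6
t=6: input=0 -> V=4
t=7: input=2 -> V=9

Answer: 13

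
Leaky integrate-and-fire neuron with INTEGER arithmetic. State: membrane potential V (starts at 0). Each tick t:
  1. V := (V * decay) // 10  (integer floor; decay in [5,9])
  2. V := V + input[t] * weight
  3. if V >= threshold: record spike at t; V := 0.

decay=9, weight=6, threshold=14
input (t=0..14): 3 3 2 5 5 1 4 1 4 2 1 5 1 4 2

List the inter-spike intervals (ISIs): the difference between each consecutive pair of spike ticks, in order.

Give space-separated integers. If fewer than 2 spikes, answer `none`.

t=0: input=3 -> V=0 FIRE
t=1: input=3 -> V=0 FIRE
t=2: input=2 -> V=12
t=3: input=5 -> V=0 FIRE
t=4: input=5 -> V=0 FIRE
t=5: input=1 -> V=6
t=6: input=4 -> V=0 FIRE
t=7: input=1 -> V=6
t=8: input=4 -> V=0 FIRE
t=9: input=2 -> V=12
t=10: input=1 -> V=0 FIRE
t=11: input=5 -> V=0 FIRE
t=12: input=1 -> V=6
t=13: input=4 -> V=0 FIRE
t=14: input=2 -> V=12

Answer: 1 2 1 2 2 2 1 2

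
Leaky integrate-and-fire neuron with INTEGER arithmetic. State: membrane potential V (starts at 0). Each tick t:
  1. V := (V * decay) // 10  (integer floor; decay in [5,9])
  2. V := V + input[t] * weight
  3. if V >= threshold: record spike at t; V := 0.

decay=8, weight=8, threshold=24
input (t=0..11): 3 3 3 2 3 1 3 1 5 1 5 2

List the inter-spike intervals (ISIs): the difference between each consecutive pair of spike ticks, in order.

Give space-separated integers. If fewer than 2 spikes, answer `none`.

t=0: input=3 -> V=0 FIRE
t=1: input=3 -> V=0 FIRE
t=2: input=3 -> V=0 FIRE
t=3: input=2 -> V=16
t=4: input=3 -> V=0 FIRE
t=5: input=1 -> V=8
t=6: input=3 -> V=0 FIRE
t=7: input=1 -> V=8
t=8: input=5 -> V=0 FIRE
t=9: input=1 -> V=8
t=10: input=5 -> V=0 FIRE
t=11: input=2 -> V=16

Answer: 1 1 2 2 2 2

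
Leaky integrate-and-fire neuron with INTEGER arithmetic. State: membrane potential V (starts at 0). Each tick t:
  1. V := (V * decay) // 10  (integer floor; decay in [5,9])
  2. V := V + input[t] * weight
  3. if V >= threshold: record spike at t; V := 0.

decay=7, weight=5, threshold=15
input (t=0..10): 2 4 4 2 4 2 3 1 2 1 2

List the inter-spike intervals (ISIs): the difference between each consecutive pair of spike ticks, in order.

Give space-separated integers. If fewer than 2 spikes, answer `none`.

t=0: input=2 -> V=10
t=1: input=4 -> V=0 FIRE
t=2: input=4 -> V=0 FIRE
t=3: input=2 -> V=10
t=4: input=4 -> V=0 FIRE
t=5: input=2 -> V=10
t=6: input=3 -> V=0 FIRE
t=7: input=1 -> V=5
t=8: input=2 -> V=13
t=9: input=1 -> V=14
t=10: input=2 -> V=0 FIRE

Answer: 1 2 2 4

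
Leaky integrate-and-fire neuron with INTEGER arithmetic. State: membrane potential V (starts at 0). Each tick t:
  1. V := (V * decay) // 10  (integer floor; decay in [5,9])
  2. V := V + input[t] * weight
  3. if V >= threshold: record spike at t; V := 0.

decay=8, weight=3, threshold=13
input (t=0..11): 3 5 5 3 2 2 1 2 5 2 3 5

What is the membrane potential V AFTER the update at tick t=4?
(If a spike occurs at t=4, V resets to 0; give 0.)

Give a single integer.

t=0: input=3 -> V=9
t=1: input=5 -> V=0 FIRE
t=2: input=5 -> V=0 FIRE
t=3: input=3 -> V=9
t=4: input=2 -> V=0 FIRE
t=5: input=2 -> V=6
t=6: input=1 -> V=7
t=7: input=2 -> V=11
t=8: input=5 -> V=0 FIRE
t=9: input=2 -> V=6
t=10: input=3 -> V=0 FIRE
t=11: input=5 -> V=0 FIRE

Answer: 0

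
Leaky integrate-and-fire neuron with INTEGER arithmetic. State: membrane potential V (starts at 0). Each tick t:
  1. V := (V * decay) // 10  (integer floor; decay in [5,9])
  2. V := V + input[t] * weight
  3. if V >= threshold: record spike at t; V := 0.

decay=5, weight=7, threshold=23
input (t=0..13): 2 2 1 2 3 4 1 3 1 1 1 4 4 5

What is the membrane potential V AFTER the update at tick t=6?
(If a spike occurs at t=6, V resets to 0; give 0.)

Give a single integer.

Answer: 7

Derivation:
t=0: input=2 -> V=14
t=1: input=2 -> V=21
t=2: input=1 -> V=17
t=3: input=2 -> V=22
t=4: input=3 -> V=0 FIRE
t=5: input=4 -> V=0 FIRE
t=6: input=1 -> V=7
t=7: input=3 -> V=0 FIRE
t=8: input=1 -> V=7
t=9: input=1 -> V=10
t=10: input=1 -> V=12
t=11: input=4 -> V=0 FIRE
t=12: input=4 -> V=0 FIRE
t=13: input=5 -> V=0 FIRE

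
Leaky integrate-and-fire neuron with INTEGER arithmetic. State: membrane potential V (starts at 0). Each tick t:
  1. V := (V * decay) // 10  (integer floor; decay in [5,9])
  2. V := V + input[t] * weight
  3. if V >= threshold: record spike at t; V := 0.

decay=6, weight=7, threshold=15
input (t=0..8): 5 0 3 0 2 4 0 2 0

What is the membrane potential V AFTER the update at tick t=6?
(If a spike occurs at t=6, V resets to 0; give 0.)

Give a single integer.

Answer: 0

Derivation:
t=0: input=5 -> V=0 FIRE
t=1: input=0 -> V=0
t=2: input=3 -> V=0 FIRE
t=3: input=0 -> V=0
t=4: input=2 -> V=14
t=5: input=4 -> V=0 FIRE
t=6: input=0 -> V=0
t=7: input=2 -> V=14
t=8: input=0 -> V=8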